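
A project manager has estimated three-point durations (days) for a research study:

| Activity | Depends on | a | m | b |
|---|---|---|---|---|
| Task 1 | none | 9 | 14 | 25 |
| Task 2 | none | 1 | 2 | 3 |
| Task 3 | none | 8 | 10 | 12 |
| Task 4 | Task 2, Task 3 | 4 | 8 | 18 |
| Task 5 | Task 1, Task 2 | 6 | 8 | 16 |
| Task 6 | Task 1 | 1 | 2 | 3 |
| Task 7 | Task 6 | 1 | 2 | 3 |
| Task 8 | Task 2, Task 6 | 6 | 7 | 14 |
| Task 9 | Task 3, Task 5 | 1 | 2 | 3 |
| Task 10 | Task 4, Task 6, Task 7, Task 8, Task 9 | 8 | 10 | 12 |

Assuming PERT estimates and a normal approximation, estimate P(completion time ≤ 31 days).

0.061

te_Task 1 = (9 + 4·14 + 25)/6 = 90/6 = 15; σ²_Task 1 = ((25−9)/6)² = 7.111
te_Task 2 = (1 + 4·2 + 3)/6 = 12/6 = 2; σ²_Task 2 = ((3−1)/6)² = 0.111
te_Task 3 = (8 + 4·10 + 12)/6 = 60/6 = 10; σ²_Task 3 = ((12−8)/6)² = 0.444
te_Task 4 = (4 + 4·8 + 18)/6 = 54/6 = 9; σ²_Task 4 = ((18−4)/6)² = 5.444
te_Task 5 = (6 + 4·8 + 16)/6 = 54/6 = 9; σ²_Task 5 = ((16−6)/6)² = 2.778
te_Task 6 = (1 + 4·2 + 3)/6 = 12/6 = 2; σ²_Task 6 = ((3−1)/6)² = 0.111
te_Task 7 = (1 + 4·2 + 3)/6 = 12/6 = 2; σ²_Task 7 = ((3−1)/6)² = 0.111
te_Task 8 = (6 + 4·7 + 14)/6 = 48/6 = 8; σ²_Task 8 = ((14−6)/6)² = 1.778
te_Task 9 = (1 + 4·2 + 3)/6 = 12/6 = 2; σ²_Task 9 = ((3−1)/6)² = 0.111
te_Task 10 = (8 + 4·10 + 12)/6 = 60/6 = 10; σ²_Task 10 = ((12−8)/6)² = 0.444

Forward pass:
ES_Task 1 = 0; EF_Task 1 = 15
ES_Task 2 = 0; EF_Task 2 = 2
ES_Task 3 = 0; EF_Task 3 = 10
ES_Task 4 = max(EF_Task 2=2, EF_Task 3=10) = 10; EF_Task 4 = 10+9 = 19
ES_Task 5 = max(EF_Task 1=15, EF_Task 2=2) = 15; EF_Task 5 = 15+9 = 24
ES_Task 6 = 15; EF_Task 6 = 15+2 = 17
ES_Task 7 = 17; EF_Task 7 = 17+2 = 19
ES_Task 8 = max(EF_Task 2=2, EF_Task 6=17) = 17; EF_Task 8 = 17+8 = 25
ES_Task 9 = max(EF_Task 3=10, EF_Task 5=24) = 24; EF_Task 9 = 24+2 = 26
ES_Task 10 = max(EF_Task 4=19, EF_Task 6=17, EF_Task 7=19, EF_Task 8=25, EF_Task 9=26) = 26; EF_Task 10 = 26+10 = 36
Expected project duration μ = 36 days. Critical path: Task 1 → Task 5 → Task 9 → Task 10.

Variance along critical path = 7.111 + 2.778 + 0.111 + 0.444 = 10.444; σ = √10.444 = 3.232 days.
Z = (31 − 36) / 3.232 = -1.547
P(T ≤ 31) = Φ(-1.547) ≈ 0.061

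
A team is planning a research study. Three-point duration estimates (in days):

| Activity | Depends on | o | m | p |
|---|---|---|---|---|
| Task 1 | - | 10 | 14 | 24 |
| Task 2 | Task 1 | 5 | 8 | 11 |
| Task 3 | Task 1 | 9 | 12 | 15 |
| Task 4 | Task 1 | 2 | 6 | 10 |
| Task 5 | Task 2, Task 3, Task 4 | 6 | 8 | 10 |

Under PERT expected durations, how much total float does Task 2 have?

te_Task 1 = (10 + 4·14 + 24)/6 = 90/6 = 15
te_Task 2 = (5 + 4·8 + 11)/6 = 48/6 = 8
te_Task 3 = (9 + 4·12 + 15)/6 = 72/6 = 12
te_Task 4 = (2 + 4·6 + 10)/6 = 36/6 = 6
te_Task 5 = (6 + 4·8 + 10)/6 = 48/6 = 8

Forward pass:
ES_Task 1 = 0; EF_Task 1 = 15
ES_Task 2 = 15; EF_Task 2 = 15+8 = 23
ES_Task 3 = 15; EF_Task 3 = 15+12 = 27
ES_Task 4 = 15; EF_Task 4 = 15+6 = 21
ES_Task 5 = max(EF_Task 2=23, EF_Task 3=27, EF_Task 4=21) = 27; EF_Task 5 = 27+8 = 35
Expected project duration μ = 35 days. Critical path: Task 1 → Task 3 → Task 5.

Backward pass:
LF_Task 5 = 35; LS_Task 5 = 35−8 = 27
LF_Task 4 = LS_Task 5 = 27; LS_Task 4 = 27−6 = 21
LF_Task 3 = LS_Task 5 = 27; LS_Task 3 = 27−12 = 15
LF_Task 2 = LS_Task 5 = 27; LS_Task 2 = 27−8 = 19
LF_Task 1 = min(LS_Task 2=19, LS_Task 3=15, LS_Task 4=21) = 15; LS_Task 1 = 15−15 = 0
Slack_Task 2 = LS_Task 2 − ES_Task 2 = 19 − 15 = 4

4 days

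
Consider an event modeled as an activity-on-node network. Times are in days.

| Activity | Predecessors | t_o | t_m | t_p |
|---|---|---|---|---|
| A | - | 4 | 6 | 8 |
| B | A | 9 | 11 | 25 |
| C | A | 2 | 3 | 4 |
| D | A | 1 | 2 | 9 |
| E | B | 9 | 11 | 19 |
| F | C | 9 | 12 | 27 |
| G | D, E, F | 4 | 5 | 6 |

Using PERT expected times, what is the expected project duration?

te_A = (4 + 4·6 + 8)/6 = 36/6 = 6
te_B = (9 + 4·11 + 25)/6 = 78/6 = 13
te_C = (2 + 4·3 + 4)/6 = 18/6 = 3
te_D = (1 + 4·2 + 9)/6 = 18/6 = 3
te_E = (9 + 4·11 + 19)/6 = 72/6 = 12
te_F = (9 + 4·12 + 27)/6 = 84/6 = 14
te_G = (4 + 4·5 + 6)/6 = 30/6 = 5

Forward pass:
ES_A = 0; EF_A = 6
ES_B = 6; EF_B = 6+13 = 19
ES_C = 6; EF_C = 6+3 = 9
ES_D = 6; EF_D = 6+3 = 9
ES_E = 19; EF_E = 19+12 = 31
ES_F = 9; EF_F = 9+14 = 23
ES_G = max(EF_D=9, EF_E=31, EF_F=23) = 31; EF_G = 31+5 = 36
Expected project duration μ = 36 days. Critical path: A → B → E → G.

36 days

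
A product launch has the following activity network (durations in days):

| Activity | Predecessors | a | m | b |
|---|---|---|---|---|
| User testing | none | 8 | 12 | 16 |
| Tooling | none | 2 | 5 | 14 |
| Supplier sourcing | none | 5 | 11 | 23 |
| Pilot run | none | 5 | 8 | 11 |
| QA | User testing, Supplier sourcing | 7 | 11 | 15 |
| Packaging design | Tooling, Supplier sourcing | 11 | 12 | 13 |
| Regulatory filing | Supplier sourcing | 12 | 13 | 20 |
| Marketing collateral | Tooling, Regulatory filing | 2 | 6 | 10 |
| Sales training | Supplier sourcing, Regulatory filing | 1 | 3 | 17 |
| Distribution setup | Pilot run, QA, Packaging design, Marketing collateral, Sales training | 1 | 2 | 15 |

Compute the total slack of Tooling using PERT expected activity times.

14 days

te_User testing = (8 + 4·12 + 16)/6 = 72/6 = 12
te_Tooling = (2 + 4·5 + 14)/6 = 36/6 = 6
te_Supplier sourcing = (5 + 4·11 + 23)/6 = 72/6 = 12
te_Pilot run = (5 + 4·8 + 11)/6 = 48/6 = 8
te_QA = (7 + 4·11 + 15)/6 = 66/6 = 11
te_Packaging design = (11 + 4·12 + 13)/6 = 72/6 = 12
te_Regulatory filing = (12 + 4·13 + 20)/6 = 84/6 = 14
te_Marketing collateral = (2 + 4·6 + 10)/6 = 36/6 = 6
te_Sales training = (1 + 4·3 + 17)/6 = 30/6 = 5
te_Distribution setup = (1 + 4·2 + 15)/6 = 24/6 = 4

Forward pass:
ES_User testing = 0; EF_User testing = 12
ES_Tooling = 0; EF_Tooling = 6
ES_Supplier sourcing = 0; EF_Supplier sourcing = 12
ES_Pilot run = 0; EF_Pilot run = 8
ES_QA = max(EF_User testing=12, EF_Supplier sourcing=12) = 12; EF_QA = 12+11 = 23
ES_Packaging design = max(EF_Tooling=6, EF_Supplier sourcing=12) = 12; EF_Packaging design = 12+12 = 24
ES_Regulatory filing = 12; EF_Regulatory filing = 12+14 = 26
ES_Marketing collateral = max(EF_Tooling=6, EF_Regulatory filing=26) = 26; EF_Marketing collateral = 26+6 = 32
ES_Sales training = max(EF_Supplier sourcing=12, EF_Regulatory filing=26) = 26; EF_Sales training = 26+5 = 31
ES_Distribution setup = max(EF_Pilot run=8, EF_QA=23, EF_Packaging design=24, EF_Marketing collateral=32, EF_Sales training=31) = 32; EF_Distribution setup = 32+4 = 36
Expected project duration μ = 36 days. Critical path: Supplier sourcing → Regulatory filing → Marketing collateral → Distribution setup.

Backward pass:
LF_Distribution setup = 36; LS_Distribution setup = 36−4 = 32
LF_Sales training = LS_Distribution setup = 32; LS_Sales training = 32−5 = 27
LF_Marketing collateral = LS_Distribution setup = 32; LS_Marketing collateral = 32−6 = 26
LF_Regulatory filing = min(LS_Marketing collateral=26, LS_Sales training=27) = 26; LS_Regulatory filing = 26−14 = 12
LF_Packaging design = LS_Distribution setup = 32; LS_Packaging design = 32−12 = 20
LF_QA = LS_Distribution setup = 32; LS_QA = 32−11 = 21
LF_Pilot run = LS_Distribution setup = 32; LS_Pilot run = 32−8 = 24
LF_Supplier sourcing = min(LS_QA=21, LS_Packaging design=20, LS_Regulatory filing=12, LS_Sales training=27) = 12; LS_Supplier sourcing = 12−12 = 0
LF_Tooling = min(LS_Packaging design=20, LS_Marketing collateral=26) = 20; LS_Tooling = 20−6 = 14
LF_User testing = LS_QA = 21; LS_User testing = 21−12 = 9
Slack_Tooling = LS_Tooling − ES_Tooling = 14 − 0 = 14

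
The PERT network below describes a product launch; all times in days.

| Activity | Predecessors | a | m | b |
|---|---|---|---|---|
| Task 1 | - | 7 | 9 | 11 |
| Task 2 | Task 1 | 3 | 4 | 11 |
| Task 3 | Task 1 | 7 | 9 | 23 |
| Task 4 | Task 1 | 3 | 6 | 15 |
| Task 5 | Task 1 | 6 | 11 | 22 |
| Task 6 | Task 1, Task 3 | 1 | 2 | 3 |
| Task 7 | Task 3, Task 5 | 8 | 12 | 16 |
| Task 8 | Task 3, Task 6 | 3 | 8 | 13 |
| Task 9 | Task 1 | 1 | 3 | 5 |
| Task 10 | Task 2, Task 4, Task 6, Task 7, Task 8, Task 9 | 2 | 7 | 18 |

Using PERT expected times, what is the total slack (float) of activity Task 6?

3 days

te_Task 1 = (7 + 4·9 + 11)/6 = 54/6 = 9
te_Task 2 = (3 + 4·4 + 11)/6 = 30/6 = 5
te_Task 3 = (7 + 4·9 + 23)/6 = 66/6 = 11
te_Task 4 = (3 + 4·6 + 15)/6 = 42/6 = 7
te_Task 5 = (6 + 4·11 + 22)/6 = 72/6 = 12
te_Task 6 = (1 + 4·2 + 3)/6 = 12/6 = 2
te_Task 7 = (8 + 4·12 + 16)/6 = 72/6 = 12
te_Task 8 = (3 + 4·8 + 13)/6 = 48/6 = 8
te_Task 9 = (1 + 4·3 + 5)/6 = 18/6 = 3
te_Task 10 = (2 + 4·7 + 18)/6 = 48/6 = 8

Forward pass:
ES_Task 1 = 0; EF_Task 1 = 9
ES_Task 2 = 9; EF_Task 2 = 9+5 = 14
ES_Task 3 = 9; EF_Task 3 = 9+11 = 20
ES_Task 4 = 9; EF_Task 4 = 9+7 = 16
ES_Task 5 = 9; EF_Task 5 = 9+12 = 21
ES_Task 6 = max(EF_Task 1=9, EF_Task 3=20) = 20; EF_Task 6 = 20+2 = 22
ES_Task 7 = max(EF_Task 3=20, EF_Task 5=21) = 21; EF_Task 7 = 21+12 = 33
ES_Task 8 = max(EF_Task 3=20, EF_Task 6=22) = 22; EF_Task 8 = 22+8 = 30
ES_Task 9 = 9; EF_Task 9 = 9+3 = 12
ES_Task 10 = max(EF_Task 2=14, EF_Task 4=16, EF_Task 6=22, EF_Task 7=33, EF_Task 8=30, EF_Task 9=12) = 33; EF_Task 10 = 33+8 = 41
Expected project duration μ = 41 days. Critical path: Task 1 → Task 5 → Task 7 → Task 10.

Backward pass:
LF_Task 10 = 41; LS_Task 10 = 41−8 = 33
LF_Task 9 = LS_Task 10 = 33; LS_Task 9 = 33−3 = 30
LF_Task 8 = LS_Task 10 = 33; LS_Task 8 = 33−8 = 25
LF_Task 7 = LS_Task 10 = 33; LS_Task 7 = 33−12 = 21
LF_Task 6 = min(LS_Task 8=25, LS_Task 10=33) = 25; LS_Task 6 = 25−2 = 23
LF_Task 5 = LS_Task 7 = 21; LS_Task 5 = 21−12 = 9
LF_Task 4 = LS_Task 10 = 33; LS_Task 4 = 33−7 = 26
LF_Task 3 = min(LS_Task 6=23, LS_Task 7=21, LS_Task 8=25) = 21; LS_Task 3 = 21−11 = 10
LF_Task 2 = LS_Task 10 = 33; LS_Task 2 = 33−5 = 28
LF_Task 1 = min(LS_Task 2=28, LS_Task 3=10, LS_Task 4=26, LS_Task 5=9, LS_Task 6=23, LS_Task 9=30) = 9; LS_Task 1 = 9−9 = 0
Slack_Task 6 = LS_Task 6 − ES_Task 6 = 23 − 20 = 3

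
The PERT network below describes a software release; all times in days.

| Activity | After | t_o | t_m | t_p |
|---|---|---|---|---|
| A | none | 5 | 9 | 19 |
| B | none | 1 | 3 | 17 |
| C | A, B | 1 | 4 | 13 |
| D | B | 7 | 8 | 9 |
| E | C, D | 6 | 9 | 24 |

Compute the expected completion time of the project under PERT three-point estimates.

26 days

te_A = (5 + 4·9 + 19)/6 = 60/6 = 10
te_B = (1 + 4·3 + 17)/6 = 30/6 = 5
te_C = (1 + 4·4 + 13)/6 = 30/6 = 5
te_D = (7 + 4·8 + 9)/6 = 48/6 = 8
te_E = (6 + 4·9 + 24)/6 = 66/6 = 11

Forward pass:
ES_A = 0; EF_A = 10
ES_B = 0; EF_B = 5
ES_C = max(EF_A=10, EF_B=5) = 10; EF_C = 10+5 = 15
ES_D = 5; EF_D = 5+8 = 13
ES_E = max(EF_C=15, EF_D=13) = 15; EF_E = 15+11 = 26
Expected project duration μ = 26 days. Critical path: A → C → E.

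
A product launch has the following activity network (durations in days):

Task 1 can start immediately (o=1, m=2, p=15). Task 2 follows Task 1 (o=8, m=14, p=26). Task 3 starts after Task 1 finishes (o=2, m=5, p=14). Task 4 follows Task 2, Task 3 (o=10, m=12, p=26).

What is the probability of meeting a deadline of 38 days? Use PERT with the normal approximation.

te_Task 1 = (1 + 4·2 + 15)/6 = 24/6 = 4; σ²_Task 1 = ((15−1)/6)² = 5.444
te_Task 2 = (8 + 4·14 + 26)/6 = 90/6 = 15; σ²_Task 2 = ((26−8)/6)² = 9.000
te_Task 3 = (2 + 4·5 + 14)/6 = 36/6 = 6; σ²_Task 3 = ((14−2)/6)² = 4.000
te_Task 4 = (10 + 4·12 + 26)/6 = 84/6 = 14; σ²_Task 4 = ((26−10)/6)² = 7.111

Forward pass:
ES_Task 1 = 0; EF_Task 1 = 4
ES_Task 2 = 4; EF_Task 2 = 4+15 = 19
ES_Task 3 = 4; EF_Task 3 = 4+6 = 10
ES_Task 4 = max(EF_Task 2=19, EF_Task 3=10) = 19; EF_Task 4 = 19+14 = 33
Expected project duration μ = 33 days. Critical path: Task 1 → Task 2 → Task 4.

Variance along critical path = 5.444 + 9.000 + 7.111 = 21.556; σ = √21.556 = 4.643 days.
Z = (38 − 33) / 4.643 = 1.077
P(T ≤ 38) = Φ(1.077) ≈ 0.859

0.859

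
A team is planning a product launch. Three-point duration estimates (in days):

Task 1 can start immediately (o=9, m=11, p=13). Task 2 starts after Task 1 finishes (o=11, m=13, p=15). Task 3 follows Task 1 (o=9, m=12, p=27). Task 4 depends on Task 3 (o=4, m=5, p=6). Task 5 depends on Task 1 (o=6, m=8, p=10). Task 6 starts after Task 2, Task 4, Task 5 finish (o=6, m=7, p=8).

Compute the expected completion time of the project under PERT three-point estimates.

37 days

te_Task 1 = (9 + 4·11 + 13)/6 = 66/6 = 11
te_Task 2 = (11 + 4·13 + 15)/6 = 78/6 = 13
te_Task 3 = (9 + 4·12 + 27)/6 = 84/6 = 14
te_Task 4 = (4 + 4·5 + 6)/6 = 30/6 = 5
te_Task 5 = (6 + 4·8 + 10)/6 = 48/6 = 8
te_Task 6 = (6 + 4·7 + 8)/6 = 42/6 = 7

Forward pass:
ES_Task 1 = 0; EF_Task 1 = 11
ES_Task 2 = 11; EF_Task 2 = 11+13 = 24
ES_Task 3 = 11; EF_Task 3 = 11+14 = 25
ES_Task 4 = 25; EF_Task 4 = 25+5 = 30
ES_Task 5 = 11; EF_Task 5 = 11+8 = 19
ES_Task 6 = max(EF_Task 2=24, EF_Task 4=30, EF_Task 5=19) = 30; EF_Task 6 = 30+7 = 37
Expected project duration μ = 37 days. Critical path: Task 1 → Task 3 → Task 4 → Task 6.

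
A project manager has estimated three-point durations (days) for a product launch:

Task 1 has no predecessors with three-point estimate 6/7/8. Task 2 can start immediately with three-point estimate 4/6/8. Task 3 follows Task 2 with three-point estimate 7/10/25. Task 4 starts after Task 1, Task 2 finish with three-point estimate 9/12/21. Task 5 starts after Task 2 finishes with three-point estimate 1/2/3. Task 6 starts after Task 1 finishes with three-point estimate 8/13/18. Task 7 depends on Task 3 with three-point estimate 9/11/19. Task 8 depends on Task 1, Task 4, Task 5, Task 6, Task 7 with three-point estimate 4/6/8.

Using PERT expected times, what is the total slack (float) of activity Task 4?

te_Task 1 = (6 + 4·7 + 8)/6 = 42/6 = 7
te_Task 2 = (4 + 4·6 + 8)/6 = 36/6 = 6
te_Task 3 = (7 + 4·10 + 25)/6 = 72/6 = 12
te_Task 4 = (9 + 4·12 + 21)/6 = 78/6 = 13
te_Task 5 = (1 + 4·2 + 3)/6 = 12/6 = 2
te_Task 6 = (8 + 4·13 + 18)/6 = 78/6 = 13
te_Task 7 = (9 + 4·11 + 19)/6 = 72/6 = 12
te_Task 8 = (4 + 4·6 + 8)/6 = 36/6 = 6

Forward pass:
ES_Task 1 = 0; EF_Task 1 = 7
ES_Task 2 = 0; EF_Task 2 = 6
ES_Task 3 = 6; EF_Task 3 = 6+12 = 18
ES_Task 4 = max(EF_Task 1=7, EF_Task 2=6) = 7; EF_Task 4 = 7+13 = 20
ES_Task 5 = 6; EF_Task 5 = 6+2 = 8
ES_Task 6 = 7; EF_Task 6 = 7+13 = 20
ES_Task 7 = 18; EF_Task 7 = 18+12 = 30
ES_Task 8 = max(EF_Task 1=7, EF_Task 4=20, EF_Task 5=8, EF_Task 6=20, EF_Task 7=30) = 30; EF_Task 8 = 30+6 = 36
Expected project duration μ = 36 days. Critical path: Task 2 → Task 3 → Task 7 → Task 8.

Backward pass:
LF_Task 8 = 36; LS_Task 8 = 36−6 = 30
LF_Task 7 = LS_Task 8 = 30; LS_Task 7 = 30−12 = 18
LF_Task 6 = LS_Task 8 = 30; LS_Task 6 = 30−13 = 17
LF_Task 5 = LS_Task 8 = 30; LS_Task 5 = 30−2 = 28
LF_Task 4 = LS_Task 8 = 30; LS_Task 4 = 30−13 = 17
LF_Task 3 = LS_Task 7 = 18; LS_Task 3 = 18−12 = 6
LF_Task 2 = min(LS_Task 3=6, LS_Task 4=17, LS_Task 5=28) = 6; LS_Task 2 = 6−6 = 0
LF_Task 1 = min(LS_Task 4=17, LS_Task 6=17, LS_Task 8=30) = 17; LS_Task 1 = 17−7 = 10
Slack_Task 4 = LS_Task 4 − ES_Task 4 = 17 − 7 = 10

10 days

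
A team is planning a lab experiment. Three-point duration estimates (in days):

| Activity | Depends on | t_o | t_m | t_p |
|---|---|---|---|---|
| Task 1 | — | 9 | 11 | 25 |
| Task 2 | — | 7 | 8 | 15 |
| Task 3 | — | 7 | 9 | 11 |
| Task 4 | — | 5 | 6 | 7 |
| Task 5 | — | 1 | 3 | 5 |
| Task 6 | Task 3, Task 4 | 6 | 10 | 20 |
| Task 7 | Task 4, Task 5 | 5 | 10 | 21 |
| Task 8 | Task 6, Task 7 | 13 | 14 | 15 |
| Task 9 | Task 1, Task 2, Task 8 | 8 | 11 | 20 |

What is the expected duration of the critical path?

te_Task 1 = (9 + 4·11 + 25)/6 = 78/6 = 13
te_Task 2 = (7 + 4·8 + 15)/6 = 54/6 = 9
te_Task 3 = (7 + 4·9 + 11)/6 = 54/6 = 9
te_Task 4 = (5 + 4·6 + 7)/6 = 36/6 = 6
te_Task 5 = (1 + 4·3 + 5)/6 = 18/6 = 3
te_Task 6 = (6 + 4·10 + 20)/6 = 66/6 = 11
te_Task 7 = (5 + 4·10 + 21)/6 = 66/6 = 11
te_Task 8 = (13 + 4·14 + 15)/6 = 84/6 = 14
te_Task 9 = (8 + 4·11 + 20)/6 = 72/6 = 12

Forward pass:
ES_Task 1 = 0; EF_Task 1 = 13
ES_Task 2 = 0; EF_Task 2 = 9
ES_Task 3 = 0; EF_Task 3 = 9
ES_Task 4 = 0; EF_Task 4 = 6
ES_Task 5 = 0; EF_Task 5 = 3
ES_Task 6 = max(EF_Task 3=9, EF_Task 4=6) = 9; EF_Task 6 = 9+11 = 20
ES_Task 7 = max(EF_Task 4=6, EF_Task 5=3) = 6; EF_Task 7 = 6+11 = 17
ES_Task 8 = max(EF_Task 6=20, EF_Task 7=17) = 20; EF_Task 8 = 20+14 = 34
ES_Task 9 = max(EF_Task 1=13, EF_Task 2=9, EF_Task 8=34) = 34; EF_Task 9 = 34+12 = 46
Expected project duration μ = 46 days. Critical path: Task 3 → Task 6 → Task 8 → Task 9.

46 days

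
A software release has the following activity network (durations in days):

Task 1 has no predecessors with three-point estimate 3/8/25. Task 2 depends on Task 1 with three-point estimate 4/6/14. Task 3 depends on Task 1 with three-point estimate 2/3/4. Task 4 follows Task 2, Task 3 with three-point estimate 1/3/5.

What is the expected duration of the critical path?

te_Task 1 = (3 + 4·8 + 25)/6 = 60/6 = 10
te_Task 2 = (4 + 4·6 + 14)/6 = 42/6 = 7
te_Task 3 = (2 + 4·3 + 4)/6 = 18/6 = 3
te_Task 4 = (1 + 4·3 + 5)/6 = 18/6 = 3

Forward pass:
ES_Task 1 = 0; EF_Task 1 = 10
ES_Task 2 = 10; EF_Task 2 = 10+7 = 17
ES_Task 3 = 10; EF_Task 3 = 10+3 = 13
ES_Task 4 = max(EF_Task 2=17, EF_Task 3=13) = 17; EF_Task 4 = 17+3 = 20
Expected project duration μ = 20 days. Critical path: Task 1 → Task 2 → Task 4.

20 days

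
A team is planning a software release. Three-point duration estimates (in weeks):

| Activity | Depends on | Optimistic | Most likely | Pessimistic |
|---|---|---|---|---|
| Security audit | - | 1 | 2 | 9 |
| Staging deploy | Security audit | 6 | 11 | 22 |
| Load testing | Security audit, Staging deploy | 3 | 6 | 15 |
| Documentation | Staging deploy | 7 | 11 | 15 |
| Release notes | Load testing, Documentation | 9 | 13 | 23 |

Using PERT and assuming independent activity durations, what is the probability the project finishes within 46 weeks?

te_Security audit = (1 + 4·2 + 9)/6 = 18/6 = 3; σ²_Security audit = ((9−1)/6)² = 1.778
te_Staging deploy = (6 + 4·11 + 22)/6 = 72/6 = 12; σ²_Staging deploy = ((22−6)/6)² = 7.111
te_Load testing = (3 + 4·6 + 15)/6 = 42/6 = 7; σ²_Load testing = ((15−3)/6)² = 4.000
te_Documentation = (7 + 4·11 + 15)/6 = 66/6 = 11; σ²_Documentation = ((15−7)/6)² = 1.778
te_Release notes = (9 + 4·13 + 23)/6 = 84/6 = 14; σ²_Release notes = ((23−9)/6)² = 5.444

Forward pass:
ES_Security audit = 0; EF_Security audit = 3
ES_Staging deploy = 3; EF_Staging deploy = 3+12 = 15
ES_Load testing = max(EF_Security audit=3, EF_Staging deploy=15) = 15; EF_Load testing = 15+7 = 22
ES_Documentation = 15; EF_Documentation = 15+11 = 26
ES_Release notes = max(EF_Load testing=22, EF_Documentation=26) = 26; EF_Release notes = 26+14 = 40
Expected project duration μ = 40 weeks. Critical path: Security audit → Staging deploy → Documentation → Release notes.

Variance along critical path = 1.778 + 7.111 + 1.778 + 5.444 = 16.111; σ = √16.111 = 4.014 weeks.
Z = (46 − 40) / 4.014 = 1.495
P(T ≤ 46) = Φ(1.495) ≈ 0.933

0.933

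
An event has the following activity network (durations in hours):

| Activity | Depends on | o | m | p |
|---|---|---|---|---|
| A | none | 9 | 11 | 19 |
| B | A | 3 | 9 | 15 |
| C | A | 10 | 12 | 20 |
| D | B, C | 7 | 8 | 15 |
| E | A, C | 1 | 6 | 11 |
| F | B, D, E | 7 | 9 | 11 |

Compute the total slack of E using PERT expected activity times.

3 hours

te_A = (9 + 4·11 + 19)/6 = 72/6 = 12
te_B = (3 + 4·9 + 15)/6 = 54/6 = 9
te_C = (10 + 4·12 + 20)/6 = 78/6 = 13
te_D = (7 + 4·8 + 15)/6 = 54/6 = 9
te_E = (1 + 4·6 + 11)/6 = 36/6 = 6
te_F = (7 + 4·9 + 11)/6 = 54/6 = 9

Forward pass:
ES_A = 0; EF_A = 12
ES_B = 12; EF_B = 12+9 = 21
ES_C = 12; EF_C = 12+13 = 25
ES_D = max(EF_B=21, EF_C=25) = 25; EF_D = 25+9 = 34
ES_E = max(EF_A=12, EF_C=25) = 25; EF_E = 25+6 = 31
ES_F = max(EF_B=21, EF_D=34, EF_E=31) = 34; EF_F = 34+9 = 43
Expected project duration μ = 43 hours. Critical path: A → C → D → F.

Backward pass:
LF_F = 43; LS_F = 43−9 = 34
LF_E = LS_F = 34; LS_E = 34−6 = 28
LF_D = LS_F = 34; LS_D = 34−9 = 25
LF_C = min(LS_D=25, LS_E=28) = 25; LS_C = 25−13 = 12
LF_B = min(LS_D=25, LS_F=34) = 25; LS_B = 25−9 = 16
LF_A = min(LS_B=16, LS_C=12, LS_E=28) = 12; LS_A = 12−12 = 0
Slack_E = LS_E − ES_E = 28 − 25 = 3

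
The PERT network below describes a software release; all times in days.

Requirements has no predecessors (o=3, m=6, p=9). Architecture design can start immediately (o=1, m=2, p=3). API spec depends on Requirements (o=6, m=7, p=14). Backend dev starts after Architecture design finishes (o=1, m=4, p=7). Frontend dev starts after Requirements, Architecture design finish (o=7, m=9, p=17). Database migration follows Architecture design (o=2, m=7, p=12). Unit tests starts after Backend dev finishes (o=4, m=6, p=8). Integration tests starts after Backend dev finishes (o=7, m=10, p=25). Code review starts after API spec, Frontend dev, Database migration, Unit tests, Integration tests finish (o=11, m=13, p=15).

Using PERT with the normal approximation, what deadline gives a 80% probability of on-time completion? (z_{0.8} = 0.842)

33.7 days

te_Requirements = (3 + 4·6 + 9)/6 = 36/6 = 6; σ²_Requirements = ((9−3)/6)² = 1.000
te_Architecture design = (1 + 4·2 + 3)/6 = 12/6 = 2; σ²_Architecture design = ((3−1)/6)² = 0.111
te_API spec = (6 + 4·7 + 14)/6 = 48/6 = 8; σ²_API spec = ((14−6)/6)² = 1.778
te_Backend dev = (1 + 4·4 + 7)/6 = 24/6 = 4; σ²_Backend dev = ((7−1)/6)² = 1.000
te_Frontend dev = (7 + 4·9 + 17)/6 = 60/6 = 10; σ²_Frontend dev = ((17−7)/6)² = 2.778
te_Database migration = (2 + 4·7 + 12)/6 = 42/6 = 7; σ²_Database migration = ((12−2)/6)² = 2.778
te_Unit tests = (4 + 4·6 + 8)/6 = 36/6 = 6; σ²_Unit tests = ((8−4)/6)² = 0.444
te_Integration tests = (7 + 4·10 + 25)/6 = 72/6 = 12; σ²_Integration tests = ((25−7)/6)² = 9.000
te_Code review = (11 + 4·13 + 15)/6 = 78/6 = 13; σ²_Code review = ((15−11)/6)² = 0.444

Forward pass:
ES_Requirements = 0; EF_Requirements = 6
ES_Architecture design = 0; EF_Architecture design = 2
ES_API spec = 6; EF_API spec = 6+8 = 14
ES_Backend dev = 2; EF_Backend dev = 2+4 = 6
ES_Frontend dev = max(EF_Requirements=6, EF_Architecture design=2) = 6; EF_Frontend dev = 6+10 = 16
ES_Database migration = 2; EF_Database migration = 2+7 = 9
ES_Unit tests = 6; EF_Unit tests = 6+6 = 12
ES_Integration tests = 6; EF_Integration tests = 6+12 = 18
ES_Code review = max(EF_API spec=14, EF_Frontend dev=16, EF_Database migration=9, EF_Unit tests=12, EF_Integration tests=18) = 18; EF_Code review = 18+13 = 31
Expected project duration μ = 31 days. Critical path: Architecture design → Backend dev → Integration tests → Code review.

Variance along critical path = 0.111 + 1.000 + 9.000 + 0.444 = 10.556; σ = 3.249 days.
D = μ + z·σ = 31 + 0.842·3.249 = 33.7 days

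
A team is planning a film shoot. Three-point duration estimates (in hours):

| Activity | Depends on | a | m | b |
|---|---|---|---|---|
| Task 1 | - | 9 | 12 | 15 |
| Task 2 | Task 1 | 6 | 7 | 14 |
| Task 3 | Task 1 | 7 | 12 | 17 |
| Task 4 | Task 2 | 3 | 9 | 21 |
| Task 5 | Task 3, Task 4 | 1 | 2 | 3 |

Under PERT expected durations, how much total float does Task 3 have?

6 hours

te_Task 1 = (9 + 4·12 + 15)/6 = 72/6 = 12
te_Task 2 = (6 + 4·7 + 14)/6 = 48/6 = 8
te_Task 3 = (7 + 4·12 + 17)/6 = 72/6 = 12
te_Task 4 = (3 + 4·9 + 21)/6 = 60/6 = 10
te_Task 5 = (1 + 4·2 + 3)/6 = 12/6 = 2

Forward pass:
ES_Task 1 = 0; EF_Task 1 = 12
ES_Task 2 = 12; EF_Task 2 = 12+8 = 20
ES_Task 3 = 12; EF_Task 3 = 12+12 = 24
ES_Task 4 = 20; EF_Task 4 = 20+10 = 30
ES_Task 5 = max(EF_Task 3=24, EF_Task 4=30) = 30; EF_Task 5 = 30+2 = 32
Expected project duration μ = 32 hours. Critical path: Task 1 → Task 2 → Task 4 → Task 5.

Backward pass:
LF_Task 5 = 32; LS_Task 5 = 32−2 = 30
LF_Task 4 = LS_Task 5 = 30; LS_Task 4 = 30−10 = 20
LF_Task 3 = LS_Task 5 = 30; LS_Task 3 = 30−12 = 18
LF_Task 2 = LS_Task 4 = 20; LS_Task 2 = 20−8 = 12
LF_Task 1 = min(LS_Task 2=12, LS_Task 3=18) = 12; LS_Task 1 = 12−12 = 0
Slack_Task 3 = LS_Task 3 − ES_Task 3 = 18 − 12 = 6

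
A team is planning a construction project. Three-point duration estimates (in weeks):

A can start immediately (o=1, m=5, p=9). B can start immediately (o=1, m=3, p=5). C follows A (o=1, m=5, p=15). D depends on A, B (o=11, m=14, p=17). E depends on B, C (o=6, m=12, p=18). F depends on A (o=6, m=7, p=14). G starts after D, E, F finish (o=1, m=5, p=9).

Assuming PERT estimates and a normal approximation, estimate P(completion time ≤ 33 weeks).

0.917

te_A = (1 + 4·5 + 9)/6 = 30/6 = 5; σ²_A = ((9−1)/6)² = 1.778
te_B = (1 + 4·3 + 5)/6 = 18/6 = 3; σ²_B = ((5−1)/6)² = 0.444
te_C = (1 + 4·5 + 15)/6 = 36/6 = 6; σ²_C = ((15−1)/6)² = 5.444
te_D = (11 + 4·14 + 17)/6 = 84/6 = 14; σ²_D = ((17−11)/6)² = 1.000
te_E = (6 + 4·12 + 18)/6 = 72/6 = 12; σ²_E = ((18−6)/6)² = 4.000
te_F = (6 + 4·7 + 14)/6 = 48/6 = 8; σ²_F = ((14−6)/6)² = 1.778
te_G = (1 + 4·5 + 9)/6 = 30/6 = 5; σ²_G = ((9−1)/6)² = 1.778

Forward pass:
ES_A = 0; EF_A = 5
ES_B = 0; EF_B = 3
ES_C = 5; EF_C = 5+6 = 11
ES_D = max(EF_A=5, EF_B=3) = 5; EF_D = 5+14 = 19
ES_E = max(EF_B=3, EF_C=11) = 11; EF_E = 11+12 = 23
ES_F = 5; EF_F = 5+8 = 13
ES_G = max(EF_D=19, EF_E=23, EF_F=13) = 23; EF_G = 23+5 = 28
Expected project duration μ = 28 weeks. Critical path: A → C → E → G.

Variance along critical path = 1.778 + 5.444 + 4.000 + 1.778 = 13.000; σ = √13.000 = 3.606 weeks.
Z = (33 − 28) / 3.606 = 1.387
P(T ≤ 33) = Φ(1.387) ≈ 0.917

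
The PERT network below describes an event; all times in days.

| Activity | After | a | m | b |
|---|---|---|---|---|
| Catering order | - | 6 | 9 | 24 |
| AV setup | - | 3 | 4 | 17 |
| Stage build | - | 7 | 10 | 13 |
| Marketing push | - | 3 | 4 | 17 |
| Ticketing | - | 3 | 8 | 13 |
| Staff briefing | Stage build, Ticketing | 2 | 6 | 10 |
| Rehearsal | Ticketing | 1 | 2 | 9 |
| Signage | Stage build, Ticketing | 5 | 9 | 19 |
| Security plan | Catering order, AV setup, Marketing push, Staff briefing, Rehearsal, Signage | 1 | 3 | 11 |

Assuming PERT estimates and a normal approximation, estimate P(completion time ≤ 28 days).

te_Catering order = (6 + 4·9 + 24)/6 = 66/6 = 11; σ²_Catering order = ((24−6)/6)² = 9.000
te_AV setup = (3 + 4·4 + 17)/6 = 36/6 = 6; σ²_AV setup = ((17−3)/6)² = 5.444
te_Stage build = (7 + 4·10 + 13)/6 = 60/6 = 10; σ²_Stage build = ((13−7)/6)² = 1.000
te_Marketing push = (3 + 4·4 + 17)/6 = 36/6 = 6; σ²_Marketing push = ((17−3)/6)² = 5.444
te_Ticketing = (3 + 4·8 + 13)/6 = 48/6 = 8; σ²_Ticketing = ((13−3)/6)² = 2.778
te_Staff briefing = (2 + 4·6 + 10)/6 = 36/6 = 6; σ²_Staff briefing = ((10−2)/6)² = 1.778
te_Rehearsal = (1 + 4·2 + 9)/6 = 18/6 = 3; σ²_Rehearsal = ((9−1)/6)² = 1.778
te_Signage = (5 + 4·9 + 19)/6 = 60/6 = 10; σ²_Signage = ((19−5)/6)² = 5.444
te_Security plan = (1 + 4·3 + 11)/6 = 24/6 = 4; σ²_Security plan = ((11−1)/6)² = 2.778

Forward pass:
ES_Catering order = 0; EF_Catering order = 11
ES_AV setup = 0; EF_AV setup = 6
ES_Stage build = 0; EF_Stage build = 10
ES_Marketing push = 0; EF_Marketing push = 6
ES_Ticketing = 0; EF_Ticketing = 8
ES_Staff briefing = max(EF_Stage build=10, EF_Ticketing=8) = 10; EF_Staff briefing = 10+6 = 16
ES_Rehearsal = 8; EF_Rehearsal = 8+3 = 11
ES_Signage = max(EF_Stage build=10, EF_Ticketing=8) = 10; EF_Signage = 10+10 = 20
ES_Security plan = max(EF_Catering order=11, EF_AV setup=6, EF_Marketing push=6, EF_Staff briefing=16, EF_Rehearsal=11, EF_Signage=20) = 20; EF_Security plan = 20+4 = 24
Expected project duration μ = 24 days. Critical path: Stage build → Signage → Security plan.

Variance along critical path = 1.000 + 5.444 + 2.778 = 9.222; σ = √9.222 = 3.037 days.
Z = (28 − 24) / 3.037 = 1.317
P(T ≤ 28) = Φ(1.317) ≈ 0.906

0.906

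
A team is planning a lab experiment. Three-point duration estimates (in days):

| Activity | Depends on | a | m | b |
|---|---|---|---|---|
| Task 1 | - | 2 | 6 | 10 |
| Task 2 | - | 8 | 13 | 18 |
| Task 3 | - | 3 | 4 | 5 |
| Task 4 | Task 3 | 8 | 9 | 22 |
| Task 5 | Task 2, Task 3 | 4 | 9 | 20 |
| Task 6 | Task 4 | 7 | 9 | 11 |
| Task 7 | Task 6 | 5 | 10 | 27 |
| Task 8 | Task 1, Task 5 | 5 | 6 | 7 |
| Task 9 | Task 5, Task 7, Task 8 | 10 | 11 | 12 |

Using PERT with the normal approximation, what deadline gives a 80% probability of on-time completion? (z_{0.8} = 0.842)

50.7 days

te_Task 1 = (2 + 4·6 + 10)/6 = 36/6 = 6; σ²_Task 1 = ((10−2)/6)² = 1.778
te_Task 2 = (8 + 4·13 + 18)/6 = 78/6 = 13; σ²_Task 2 = ((18−8)/6)² = 2.778
te_Task 3 = (3 + 4·4 + 5)/6 = 24/6 = 4; σ²_Task 3 = ((5−3)/6)² = 0.111
te_Task 4 = (8 + 4·9 + 22)/6 = 66/6 = 11; σ²_Task 4 = ((22−8)/6)² = 5.444
te_Task 5 = (4 + 4·9 + 20)/6 = 60/6 = 10; σ²_Task 5 = ((20−4)/6)² = 7.111
te_Task 6 = (7 + 4·9 + 11)/6 = 54/6 = 9; σ²_Task 6 = ((11−7)/6)² = 0.444
te_Task 7 = (5 + 4·10 + 27)/6 = 72/6 = 12; σ²_Task 7 = ((27−5)/6)² = 13.444
te_Task 8 = (5 + 4·6 + 7)/6 = 36/6 = 6; σ²_Task 8 = ((7−5)/6)² = 0.111
te_Task 9 = (10 + 4·11 + 12)/6 = 66/6 = 11; σ²_Task 9 = ((12−10)/6)² = 0.111

Forward pass:
ES_Task 1 = 0; EF_Task 1 = 6
ES_Task 2 = 0; EF_Task 2 = 13
ES_Task 3 = 0; EF_Task 3 = 4
ES_Task 4 = 4; EF_Task 4 = 4+11 = 15
ES_Task 5 = max(EF_Task 2=13, EF_Task 3=4) = 13; EF_Task 5 = 13+10 = 23
ES_Task 6 = 15; EF_Task 6 = 15+9 = 24
ES_Task 7 = 24; EF_Task 7 = 24+12 = 36
ES_Task 8 = max(EF_Task 1=6, EF_Task 5=23) = 23; EF_Task 8 = 23+6 = 29
ES_Task 9 = max(EF_Task 5=23, EF_Task 7=36, EF_Task 8=29) = 36; EF_Task 9 = 36+11 = 47
Expected project duration μ = 47 days. Critical path: Task 3 → Task 4 → Task 6 → Task 7 → Task 9.

Variance along critical path = 0.111 + 5.444 + 0.444 + 13.444 + 0.111 = 19.556; σ = 4.422 days.
D = μ + z·σ = 47 + 0.842·4.422 = 50.7 days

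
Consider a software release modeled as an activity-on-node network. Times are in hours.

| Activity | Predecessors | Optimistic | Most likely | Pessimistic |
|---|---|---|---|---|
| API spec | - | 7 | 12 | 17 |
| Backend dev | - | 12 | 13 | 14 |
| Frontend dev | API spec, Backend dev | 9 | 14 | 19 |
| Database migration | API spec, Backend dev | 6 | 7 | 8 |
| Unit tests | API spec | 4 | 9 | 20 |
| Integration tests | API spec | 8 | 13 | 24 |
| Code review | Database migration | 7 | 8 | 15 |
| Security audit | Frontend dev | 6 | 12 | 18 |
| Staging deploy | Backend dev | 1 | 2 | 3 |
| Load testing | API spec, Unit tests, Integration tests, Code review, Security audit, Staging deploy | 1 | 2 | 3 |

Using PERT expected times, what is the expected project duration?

te_API spec = (7 + 4·12 + 17)/6 = 72/6 = 12
te_Backend dev = (12 + 4·13 + 14)/6 = 78/6 = 13
te_Frontend dev = (9 + 4·14 + 19)/6 = 84/6 = 14
te_Database migration = (6 + 4·7 + 8)/6 = 42/6 = 7
te_Unit tests = (4 + 4·9 + 20)/6 = 60/6 = 10
te_Integration tests = (8 + 4·13 + 24)/6 = 84/6 = 14
te_Code review = (7 + 4·8 + 15)/6 = 54/6 = 9
te_Security audit = (6 + 4·12 + 18)/6 = 72/6 = 12
te_Staging deploy = (1 + 4·2 + 3)/6 = 12/6 = 2
te_Load testing = (1 + 4·2 + 3)/6 = 12/6 = 2

Forward pass:
ES_API spec = 0; EF_API spec = 12
ES_Backend dev = 0; EF_Backend dev = 13
ES_Frontend dev = max(EF_API spec=12, EF_Backend dev=13) = 13; EF_Frontend dev = 13+14 = 27
ES_Database migration = max(EF_API spec=12, EF_Backend dev=13) = 13; EF_Database migration = 13+7 = 20
ES_Unit tests = 12; EF_Unit tests = 12+10 = 22
ES_Integration tests = 12; EF_Integration tests = 12+14 = 26
ES_Code review = 20; EF_Code review = 20+9 = 29
ES_Security audit = 27; EF_Security audit = 27+12 = 39
ES_Staging deploy = 13; EF_Staging deploy = 13+2 = 15
ES_Load testing = max(EF_API spec=12, EF_Unit tests=22, EF_Integration tests=26, EF_Code review=29, EF_Security audit=39, EF_Staging deploy=15) = 39; EF_Load testing = 39+2 = 41
Expected project duration μ = 41 hours. Critical path: Backend dev → Frontend dev → Security audit → Load testing.

41 hours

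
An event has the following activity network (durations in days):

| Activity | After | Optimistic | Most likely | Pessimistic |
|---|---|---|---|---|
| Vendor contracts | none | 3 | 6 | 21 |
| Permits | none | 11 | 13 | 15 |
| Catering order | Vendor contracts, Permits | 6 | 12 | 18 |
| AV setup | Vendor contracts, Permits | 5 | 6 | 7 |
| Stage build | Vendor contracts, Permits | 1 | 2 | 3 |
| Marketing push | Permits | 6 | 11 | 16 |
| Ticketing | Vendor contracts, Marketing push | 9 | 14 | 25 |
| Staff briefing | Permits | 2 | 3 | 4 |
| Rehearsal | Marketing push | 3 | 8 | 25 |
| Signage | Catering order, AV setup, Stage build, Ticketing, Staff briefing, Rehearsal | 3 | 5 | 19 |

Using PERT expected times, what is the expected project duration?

te_Vendor contracts = (3 + 4·6 + 21)/6 = 48/6 = 8
te_Permits = (11 + 4·13 + 15)/6 = 78/6 = 13
te_Catering order = (6 + 4·12 + 18)/6 = 72/6 = 12
te_AV setup = (5 + 4·6 + 7)/6 = 36/6 = 6
te_Stage build = (1 + 4·2 + 3)/6 = 12/6 = 2
te_Marketing push = (6 + 4·11 + 16)/6 = 66/6 = 11
te_Ticketing = (9 + 4·14 + 25)/6 = 90/6 = 15
te_Staff briefing = (2 + 4·3 + 4)/6 = 18/6 = 3
te_Rehearsal = (3 + 4·8 + 25)/6 = 60/6 = 10
te_Signage = (3 + 4·5 + 19)/6 = 42/6 = 7

Forward pass:
ES_Vendor contracts = 0; EF_Vendor contracts = 8
ES_Permits = 0; EF_Permits = 13
ES_Catering order = max(EF_Vendor contracts=8, EF_Permits=13) = 13; EF_Catering order = 13+12 = 25
ES_AV setup = max(EF_Vendor contracts=8, EF_Permits=13) = 13; EF_AV setup = 13+6 = 19
ES_Stage build = max(EF_Vendor contracts=8, EF_Permits=13) = 13; EF_Stage build = 13+2 = 15
ES_Marketing push = 13; EF_Marketing push = 13+11 = 24
ES_Ticketing = max(EF_Vendor contracts=8, EF_Marketing push=24) = 24; EF_Ticketing = 24+15 = 39
ES_Staff briefing = 13; EF_Staff briefing = 13+3 = 16
ES_Rehearsal = 24; EF_Rehearsal = 24+10 = 34
ES_Signage = max(EF_Catering order=25, EF_AV setup=19, EF_Stage build=15, EF_Ticketing=39, EF_Staff briefing=16, EF_Rehearsal=34) = 39; EF_Signage = 39+7 = 46
Expected project duration μ = 46 days. Critical path: Permits → Marketing push → Ticketing → Signage.

46 days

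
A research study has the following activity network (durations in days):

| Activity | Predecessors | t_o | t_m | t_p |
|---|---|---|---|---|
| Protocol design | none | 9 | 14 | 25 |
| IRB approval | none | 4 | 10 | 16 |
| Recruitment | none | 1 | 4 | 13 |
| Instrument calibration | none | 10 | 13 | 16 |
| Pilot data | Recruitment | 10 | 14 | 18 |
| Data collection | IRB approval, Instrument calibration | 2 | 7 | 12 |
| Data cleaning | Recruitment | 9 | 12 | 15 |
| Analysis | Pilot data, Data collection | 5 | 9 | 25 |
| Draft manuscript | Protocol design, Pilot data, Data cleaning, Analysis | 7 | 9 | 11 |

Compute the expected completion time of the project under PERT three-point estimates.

te_Protocol design = (9 + 4·14 + 25)/6 = 90/6 = 15
te_IRB approval = (4 + 4·10 + 16)/6 = 60/6 = 10
te_Recruitment = (1 + 4·4 + 13)/6 = 30/6 = 5
te_Instrument calibration = (10 + 4·13 + 16)/6 = 78/6 = 13
te_Pilot data = (10 + 4·14 + 18)/6 = 84/6 = 14
te_Data collection = (2 + 4·7 + 12)/6 = 42/6 = 7
te_Data cleaning = (9 + 4·12 + 15)/6 = 72/6 = 12
te_Analysis = (5 + 4·9 + 25)/6 = 66/6 = 11
te_Draft manuscript = (7 + 4·9 + 11)/6 = 54/6 = 9

Forward pass:
ES_Protocol design = 0; EF_Protocol design = 15
ES_IRB approval = 0; EF_IRB approval = 10
ES_Recruitment = 0; EF_Recruitment = 5
ES_Instrument calibration = 0; EF_Instrument calibration = 13
ES_Pilot data = 5; EF_Pilot data = 5+14 = 19
ES_Data collection = max(EF_IRB approval=10, EF_Instrument calibration=13) = 13; EF_Data collection = 13+7 = 20
ES_Data cleaning = 5; EF_Data cleaning = 5+12 = 17
ES_Analysis = max(EF_Pilot data=19, EF_Data collection=20) = 20; EF_Analysis = 20+11 = 31
ES_Draft manuscript = max(EF_Protocol design=15, EF_Pilot data=19, EF_Data cleaning=17, EF_Analysis=31) = 31; EF_Draft manuscript = 31+9 = 40
Expected project duration μ = 40 days. Critical path: Instrument calibration → Data collection → Analysis → Draft manuscript.

40 days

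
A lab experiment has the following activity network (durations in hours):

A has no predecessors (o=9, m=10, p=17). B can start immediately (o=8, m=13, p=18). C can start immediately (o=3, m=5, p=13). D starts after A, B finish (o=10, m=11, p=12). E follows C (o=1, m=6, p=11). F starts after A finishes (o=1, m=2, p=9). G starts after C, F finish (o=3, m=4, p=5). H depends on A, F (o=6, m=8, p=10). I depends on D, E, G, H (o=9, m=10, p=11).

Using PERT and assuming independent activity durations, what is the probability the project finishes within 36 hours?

0.876

te_A = (9 + 4·10 + 17)/6 = 66/6 = 11; σ²_A = ((17−9)/6)² = 1.778
te_B = (8 + 4·13 + 18)/6 = 78/6 = 13; σ²_B = ((18−8)/6)² = 2.778
te_C = (3 + 4·5 + 13)/6 = 36/6 = 6; σ²_C = ((13−3)/6)² = 2.778
te_D = (10 + 4·11 + 12)/6 = 66/6 = 11; σ²_D = ((12−10)/6)² = 0.111
te_E = (1 + 4·6 + 11)/6 = 36/6 = 6; σ²_E = ((11−1)/6)² = 2.778
te_F = (1 + 4·2 + 9)/6 = 18/6 = 3; σ²_F = ((9−1)/6)² = 1.778
te_G = (3 + 4·4 + 5)/6 = 24/6 = 4; σ²_G = ((5−3)/6)² = 0.111
te_H = (6 + 4·8 + 10)/6 = 48/6 = 8; σ²_H = ((10−6)/6)² = 0.444
te_I = (9 + 4·10 + 11)/6 = 60/6 = 10; σ²_I = ((11−9)/6)² = 0.111

Forward pass:
ES_A = 0; EF_A = 11
ES_B = 0; EF_B = 13
ES_C = 0; EF_C = 6
ES_D = max(EF_A=11, EF_B=13) = 13; EF_D = 13+11 = 24
ES_E = 6; EF_E = 6+6 = 12
ES_F = 11; EF_F = 11+3 = 14
ES_G = max(EF_C=6, EF_F=14) = 14; EF_G = 14+4 = 18
ES_H = max(EF_A=11, EF_F=14) = 14; EF_H = 14+8 = 22
ES_I = max(EF_D=24, EF_E=12, EF_G=18, EF_H=22) = 24; EF_I = 24+10 = 34
Expected project duration μ = 34 hours. Critical path: B → D → I.

Variance along critical path = 2.778 + 0.111 + 0.111 = 3.000; σ = √3.000 = 1.732 hours.
Z = (36 − 34) / 1.732 = 1.155
P(T ≤ 36) = Φ(1.155) ≈ 0.876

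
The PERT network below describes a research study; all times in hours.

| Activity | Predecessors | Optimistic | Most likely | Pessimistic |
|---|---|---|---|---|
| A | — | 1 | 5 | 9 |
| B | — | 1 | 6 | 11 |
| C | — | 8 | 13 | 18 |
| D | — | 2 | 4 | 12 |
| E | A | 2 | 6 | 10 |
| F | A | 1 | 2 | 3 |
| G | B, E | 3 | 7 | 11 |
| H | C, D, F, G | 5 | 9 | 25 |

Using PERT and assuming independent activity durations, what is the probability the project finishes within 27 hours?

0.311

te_A = (1 + 4·5 + 9)/6 = 30/6 = 5; σ²_A = ((9−1)/6)² = 1.778
te_B = (1 + 4·6 + 11)/6 = 36/6 = 6; σ²_B = ((11−1)/6)² = 2.778
te_C = (8 + 4·13 + 18)/6 = 78/6 = 13; σ²_C = ((18−8)/6)² = 2.778
te_D = (2 + 4·4 + 12)/6 = 30/6 = 5; σ²_D = ((12−2)/6)² = 2.778
te_E = (2 + 4·6 + 10)/6 = 36/6 = 6; σ²_E = ((10−2)/6)² = 1.778
te_F = (1 + 4·2 + 3)/6 = 12/6 = 2; σ²_F = ((3−1)/6)² = 0.111
te_G = (3 + 4·7 + 11)/6 = 42/6 = 7; σ²_G = ((11−3)/6)² = 1.778
te_H = (5 + 4·9 + 25)/6 = 66/6 = 11; σ²_H = ((25−5)/6)² = 11.111

Forward pass:
ES_A = 0; EF_A = 5
ES_B = 0; EF_B = 6
ES_C = 0; EF_C = 13
ES_D = 0; EF_D = 5
ES_E = 5; EF_E = 5+6 = 11
ES_F = 5; EF_F = 5+2 = 7
ES_G = max(EF_B=6, EF_E=11) = 11; EF_G = 11+7 = 18
ES_H = max(EF_C=13, EF_D=5, EF_F=7, EF_G=18) = 18; EF_H = 18+11 = 29
Expected project duration μ = 29 hours. Critical path: A → E → G → H.

Variance along critical path = 1.778 + 1.778 + 1.778 + 11.111 = 16.444; σ = √16.444 = 4.055 hours.
Z = (27 − 29) / 4.055 = -0.493
P(T ≤ 27) = Φ(-0.493) ≈ 0.311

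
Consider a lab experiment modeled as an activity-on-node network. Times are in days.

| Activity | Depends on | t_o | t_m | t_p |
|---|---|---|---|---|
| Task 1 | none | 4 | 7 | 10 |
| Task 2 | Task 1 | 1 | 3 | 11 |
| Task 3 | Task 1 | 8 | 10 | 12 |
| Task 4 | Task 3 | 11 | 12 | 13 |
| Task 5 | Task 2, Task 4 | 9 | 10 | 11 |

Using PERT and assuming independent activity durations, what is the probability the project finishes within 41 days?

te_Task 1 = (4 + 4·7 + 10)/6 = 42/6 = 7; σ²_Task 1 = ((10−4)/6)² = 1.000
te_Task 2 = (1 + 4·3 + 11)/6 = 24/6 = 4; σ²_Task 2 = ((11−1)/6)² = 2.778
te_Task 3 = (8 + 4·10 + 12)/6 = 60/6 = 10; σ²_Task 3 = ((12−8)/6)² = 0.444
te_Task 4 = (11 + 4·12 + 13)/6 = 72/6 = 12; σ²_Task 4 = ((13−11)/6)² = 0.111
te_Task 5 = (9 + 4·10 + 11)/6 = 60/6 = 10; σ²_Task 5 = ((11−9)/6)² = 0.111

Forward pass:
ES_Task 1 = 0; EF_Task 1 = 7
ES_Task 2 = 7; EF_Task 2 = 7+4 = 11
ES_Task 3 = 7; EF_Task 3 = 7+10 = 17
ES_Task 4 = 17; EF_Task 4 = 17+12 = 29
ES_Task 5 = max(EF_Task 2=11, EF_Task 4=29) = 29; EF_Task 5 = 29+10 = 39
Expected project duration μ = 39 days. Critical path: Task 1 → Task 3 → Task 4 → Task 5.

Variance along critical path = 1.000 + 0.444 + 0.111 + 0.111 = 1.667; σ = √1.667 = 1.291 days.
Z = (41 − 39) / 1.291 = 1.549
P(T ≤ 41) = Φ(1.549) ≈ 0.939

0.939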